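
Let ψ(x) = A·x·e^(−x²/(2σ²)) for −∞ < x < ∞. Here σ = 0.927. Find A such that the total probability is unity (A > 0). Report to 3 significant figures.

Normalization requires ∫|ψ|² dx = 1, integrated from −∞ to ∞.
Differentiating ∫e^(−αx²) dx = √(π/α) under α to get the higher moments, ∫|ψ|² dx = A²·(√(π)·σ^3/2).
So A² = (√(π)·σ^3/2)^(−1).
Substituting σ = 0.927 gives A² = 1.416, so A = 1.190.

A ≈ 1.19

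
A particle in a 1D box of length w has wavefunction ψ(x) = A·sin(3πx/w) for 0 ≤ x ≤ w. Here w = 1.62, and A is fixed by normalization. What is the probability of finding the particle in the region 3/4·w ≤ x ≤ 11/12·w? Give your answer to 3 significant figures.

|ψ|² is the probability density, so P = ∫_{3/4·w}^{11/12·w} |ψ|² dx.
With A² fixed by ∫|ψ|² = 1, i.e. A² = (w/2)^(−1), substitute and integrate.
Let u = x/w; then A² and the length scale cancel, so P = ∫_{3/4}^{11/12} sin(3·π·u)^2 du ÷ ∫_{0}^{1} sin(3·π·u)^2 du.
An antiderivative of sin(3·π·u)^2 is u/2 - sin(6·π·u)/(12·π); evaluating from 3/4 to 11/12 gives 1/(6·π) + 1/12, while the full integral is 1/2.
This works out to P = (2 + π)/(6·π).

P ≈ 0.273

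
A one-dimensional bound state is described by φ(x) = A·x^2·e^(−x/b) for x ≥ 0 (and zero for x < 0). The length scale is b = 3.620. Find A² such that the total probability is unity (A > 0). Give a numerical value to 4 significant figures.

Normalization requires ∫|φ|² dx = 1, integrated from 0 to ∞.
With ∫₀^∞ x^4 e^(−αx) dx = 4!/α^5, ∫|φ|² dx = A²·(3·b^5/4).
Hence A² = 1/[3·b^5/4].
With b = 3.620: A² = 0.0021448 and A = 0.046312.

A^2 ≈ 0.002145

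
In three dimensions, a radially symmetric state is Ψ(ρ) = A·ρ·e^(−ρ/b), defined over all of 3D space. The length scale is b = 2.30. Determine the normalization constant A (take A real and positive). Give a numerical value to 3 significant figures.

A ≈ 0.0406

The normalization condition is ∫|Ψ|² 4πρ² dρ = 1 from 0 to ∞.
(Spherical symmetry: dV = 4πρ² dρ.)
Recall ∫₀^∞ ρ^m e^(−ρ/β) dρ = m!·β^(m+1), ∫|Ψ|² 4πρ² dρ = A²·(3·π·b^5).
So A² = (3·π·b^5)^(−1).
Substituting b = 2.30 gives A² = 0.001649, so A = 0.04060.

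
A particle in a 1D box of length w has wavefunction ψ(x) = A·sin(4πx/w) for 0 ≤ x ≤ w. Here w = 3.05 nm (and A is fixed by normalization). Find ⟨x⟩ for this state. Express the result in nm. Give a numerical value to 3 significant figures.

⟨x⟩ = ∫ x |ψ|² dx over the full domain.
Evaluating both integrals, ⟨x⟩ = w/2.
Putting w = 3.05 gives 1.525.

⟨x⟩ ≈ 1.53 nm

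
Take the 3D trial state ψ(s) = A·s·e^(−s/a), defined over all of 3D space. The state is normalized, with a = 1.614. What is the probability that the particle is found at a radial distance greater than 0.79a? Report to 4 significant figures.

P ≈ 0.9774

Integrate the radial probability density 4πs²|ψ|² over s > 0.79a.
The full normalization integral is A²·[3·π·a^5] = 1, fixing A².
Substituting u = s/a, A², 4π and the length scale all cancel in the ratio: P = ∫_{0.79}^{∞} u^4·e^(-2·u) du / ∫_{0}^{∞} u^4·e^(-2·u) du.
An antiderivative of u^4·e^(-2·u) is -(u^4/2 + u^3 + 3·u^2/2 + 3·u/2 + 3/4)·e^(-2·u); evaluating from 0.79 to ∞ gives ≈ 0.733053, while the full integral is 3/4.
The region integral divided by the full integral gives P = 0.97740.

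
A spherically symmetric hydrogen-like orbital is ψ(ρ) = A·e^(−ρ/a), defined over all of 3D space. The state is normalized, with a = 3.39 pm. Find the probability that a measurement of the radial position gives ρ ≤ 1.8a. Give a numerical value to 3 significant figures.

P ≈ 0.697

Integrate the radial probability density 4πρ²|ψ|² over ρ ≤ 1.8a.
A² is fixed by ∫₀^∞ 4πρ²|ψ|² dρ = 1, i.e. A² = (π·a^3)^(−1).
Substituting u = ρ/a, A², 4π and the length scale all cancel in the ratio: P = ∫_{0}^{1.8} u^2·e^(-2·u) du / ∫_{0}^{∞} u^2·e^(-2·u) du.
Using ∫ u^2·e^(-2·u) du = -(2·u^2 + 2·u + 1)·e^(-2·u)/4, the numerator is 1/4 - 277·e^(-18/5)/100 and the denominator is 1/4.
This evaluates to P = 0.6973.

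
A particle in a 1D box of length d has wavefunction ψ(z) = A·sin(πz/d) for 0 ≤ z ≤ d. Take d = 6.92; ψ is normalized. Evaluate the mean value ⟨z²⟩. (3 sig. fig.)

The expectation value is the |ψ|²-weighted average of z^2: ∫ z^2|ψ|² dz.
Evaluating both integrals, ⟨z²⟩ = -d^2/(2·π^2) + d^2/3.
With d = 6.92, ⟨z^2⟩ = 13.54.

⟨z^2⟩ ≈ 13.5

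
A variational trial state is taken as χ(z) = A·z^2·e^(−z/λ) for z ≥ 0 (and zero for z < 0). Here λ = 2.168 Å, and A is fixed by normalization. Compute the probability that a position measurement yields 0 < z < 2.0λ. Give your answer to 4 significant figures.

The probability is P = ∫ |χ|² dz over [0, 2.0λ].
With A² fixed by ∫|χ|² = 1, i.e. A² = (3·λ^5/4)^(−1), substitute and integrate.
In terms of u = z/λ (A² and the length scale cancel between numerator and denominator), P = [∫_{0}^{2.0} u^4·e^(-2·u) du] / [∫_{0}^{∞} u^4·e^(-2·u) du].
With ∫ u^4·e^(-2·u) du = -(u^4/2 + u^3 + 3·u^2/2 + 3·u/2 + 3/4)·e^(-2·u) + C, the region integral is 3/4 - 103·e^(-4)/4 and the full one is 3/4.
The result is P = 0.37116.

P ≈ 0.3712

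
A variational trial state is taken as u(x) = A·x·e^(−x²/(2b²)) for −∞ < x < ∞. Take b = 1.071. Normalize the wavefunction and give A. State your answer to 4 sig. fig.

A ≈ 0.9584

Require ∫ |u|² dx = 1 over the whole domain.
∫|u|² dx = A²·(√(π)·b^3/2).
So A² = (√(π)·b^3/2)^(−1).
Substituting b = 1.071 gives A² = 0.91852, so A = 0.95839.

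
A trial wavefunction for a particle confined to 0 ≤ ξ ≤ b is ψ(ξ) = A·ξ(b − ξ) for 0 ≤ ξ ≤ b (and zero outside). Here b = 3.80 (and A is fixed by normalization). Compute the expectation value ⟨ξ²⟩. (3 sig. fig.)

⟨ξ^2⟩ ≈ 4.13

⟨ξ²⟩ = ∫ ξ^2 |ψ|² dξ over the full domain.
Expanding the polynomial and integrating term by term, since the A² factors cancel between numerator and denominator, ⟨ξ²⟩ = 2·b^2/7.
With b = 3.80, ⟨ξ^2⟩ = 4.126.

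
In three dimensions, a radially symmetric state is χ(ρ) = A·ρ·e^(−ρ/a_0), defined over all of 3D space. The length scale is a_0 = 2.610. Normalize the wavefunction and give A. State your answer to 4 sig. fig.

Require ∫ |χ|² 4πρ² dρ = 1 over the whole domain.
In 3D with spherical symmetry the volume element is 4πρ² dρ.
Using ∫₀^∞ ρⁿ e^(−αρ) dρ = n!/αⁿ⁺¹, carrying out the integral gives A² · 3·π·a_0^5.
So A² = (3·π·a_0^5)^(−1).
Plugging in a_0 = 2.610 yields A = 0.029598.

A ≈ 0.02960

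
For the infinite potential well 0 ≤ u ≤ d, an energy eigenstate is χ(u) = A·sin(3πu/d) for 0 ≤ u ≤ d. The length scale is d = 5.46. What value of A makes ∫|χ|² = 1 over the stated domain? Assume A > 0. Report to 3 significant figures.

A ≈ 0.605

The normalization condition is ∫|χ|² du = 1 from 0 to d.
Using sin²θ = (1 − cos 2θ)/2, ∫|χ|² du = A²·(d/2).
So A² = (d/2)^(−1).
Plugging in d = 5.46 yields A = 0.6052.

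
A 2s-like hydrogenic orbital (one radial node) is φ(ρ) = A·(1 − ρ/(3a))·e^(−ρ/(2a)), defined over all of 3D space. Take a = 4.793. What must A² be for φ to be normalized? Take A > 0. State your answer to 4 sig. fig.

Require ∫ |φ|² 4πρ² dρ = 1 over the whole domain.
Carrying out the integral gives A² · 8·π·a^3/3.
With a = 4.793: A² = 0.0010841 and A = 0.032925.

A^2 ≈ 0.001084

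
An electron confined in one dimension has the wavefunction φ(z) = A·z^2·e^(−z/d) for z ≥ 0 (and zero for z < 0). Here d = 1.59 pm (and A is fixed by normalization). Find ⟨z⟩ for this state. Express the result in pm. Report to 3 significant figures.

⟨z⟩ ≈ 3.98 pm

The expectation value is the |φ|²-weighted average of z: ∫ z|φ|² dz.
Recall ∫₀^∞ z^m e^(−z/β) dz = m!·β^(m+1), evaluating both integrals, ⟨z⟩ = 5·d/2.
Putting d = 1.59 gives 3.975.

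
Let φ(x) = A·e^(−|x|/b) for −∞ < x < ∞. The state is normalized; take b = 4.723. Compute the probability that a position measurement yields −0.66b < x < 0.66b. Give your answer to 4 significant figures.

P = ∫_{−0.66b}^{0.66b} |φ(x)|² dx.
Since A² = 1/(b), this is the region integral divided by the full normalization integral.
Both integrals are even about x = 0, so only the x ≥ 0 halves are needed (the factors of 2 cancel). In terms of u = x/b (A² and the length scale cancel between numerator and denominator), P = [∫_{0}^{0.66} e^(-2·u) du] / [∫_{0}^{∞} e^(-2·u) du].
Using ∫ e^(-2·u) du = -e^(-2·u)/2, the numerator is 1/2 - e^(-33/25)/2 and the denominator is 1/2.
This works out to P = 0.73286.

P ≈ 0.7329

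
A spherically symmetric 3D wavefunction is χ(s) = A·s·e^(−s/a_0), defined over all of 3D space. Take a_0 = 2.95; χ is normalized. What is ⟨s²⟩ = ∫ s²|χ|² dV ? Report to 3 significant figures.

⟨s^2⟩ ≈ 65.3

By definition ⟨s²⟩ = ∫ s^2 |χ(s)|² 4πs² ds.
Using ∫₀^∞ sⁿ e^(−αs) ds = n!/αⁿ⁺¹, evaluating both integrals, ⟨s²⟩ = 15·a_0^2/2.
With a_0 = 2.95, ⟨s^2⟩ = 65.27.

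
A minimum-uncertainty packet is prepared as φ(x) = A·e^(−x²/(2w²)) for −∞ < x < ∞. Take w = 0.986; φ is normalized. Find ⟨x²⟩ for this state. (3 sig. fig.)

⟨x^2⟩ ≈ 0.486

The expectation value is the |φ|²-weighted average of x^2: ∫ x^2|φ|² dx.
The ratio of the moment integral to the normalization integral gives ⟨x²⟩ = w^2/2.
Putting w = 0.986 gives 0.4861.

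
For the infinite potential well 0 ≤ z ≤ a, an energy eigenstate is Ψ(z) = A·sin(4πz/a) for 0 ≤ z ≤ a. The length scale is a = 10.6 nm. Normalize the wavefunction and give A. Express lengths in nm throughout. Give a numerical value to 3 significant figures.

A ≈ 0.434 nm^(-1/2)

Require ∫ |Ψ|² dz = 1 over the whole domain.
With ∫₀^a sin²(nπz/a) dz = a/2, ∫|Ψ|² dz = A²·(a/2).
With a = 10.6: A² = 0.1887 and A = 0.4344.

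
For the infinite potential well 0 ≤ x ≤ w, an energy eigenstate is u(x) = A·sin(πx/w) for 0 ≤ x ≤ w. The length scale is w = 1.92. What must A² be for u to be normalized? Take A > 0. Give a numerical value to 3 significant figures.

A^2 ≈ 1.04

Normalization requires ∫|u|² dx = 1, integrated from 0 to w.
With ∫₀^w sin²(nπx/w) dx = w/2, carrying out the integral gives A² · w/2.
Substituting w = 1.92 gives A² = 1.042, so A = 1.021.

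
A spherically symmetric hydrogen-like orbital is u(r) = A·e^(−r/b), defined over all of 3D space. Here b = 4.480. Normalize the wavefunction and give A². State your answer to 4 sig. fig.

Require ∫ |u|² 4πr² dr = 1 over the whole domain.
In 3D with spherical symmetry the volume element is 4πr² dr.
Recall ∫₀^∞ r^m e^(−r/β) dr = m!·β^(m+1), carrying out the integral gives A² · π·b^3.
Hence A² = 1/[π·b^3].
Substituting b = 4.480 gives A² = 0.0035401, so A = 0.059499.

A^2 ≈ 0.003540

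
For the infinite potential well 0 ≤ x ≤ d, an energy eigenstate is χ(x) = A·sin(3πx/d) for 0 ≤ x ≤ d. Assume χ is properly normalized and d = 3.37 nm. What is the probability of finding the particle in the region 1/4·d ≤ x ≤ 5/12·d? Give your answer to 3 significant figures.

|χ|² is the probability density, so P = ∫_{1/4·d}^{5/12·d} |χ|² dx.
The normalization integral ∫|χ|²dx over the whole domain equals d/2·A², and A² cancels in the ratio.
In terms of u = x/d (A² and the length scale cancel between numerator and denominator), P = [∫_{1/4}^{5/12} sin(3·π·u)^2 du] / [∫_{0}^{1} sin(3·π·u)^2 du].
Using ∫ sin(3·π·u)^2 du = u/2 - sin(6·π·u)/(12·π), the numerator is 1/12 - 1/(6·π) and the denominator is 1/2.
The result is P = (-2 + π)/(6·π).

P ≈ 0.0606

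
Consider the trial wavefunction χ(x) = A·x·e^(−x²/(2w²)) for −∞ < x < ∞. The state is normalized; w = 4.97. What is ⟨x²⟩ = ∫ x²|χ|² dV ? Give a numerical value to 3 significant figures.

⟨x^2⟩ ≈ 37.1

By definition ⟨x²⟩ = ∫ x^2 |χ(x)|² dx.
Using the Gaussian integral ∫_{−∞}^{∞} e^(−αx²) dx = √(π/α), evaluating both integrals, ⟨x²⟩ = 3·w^2/2.
Putting w = 4.97 gives 37.05.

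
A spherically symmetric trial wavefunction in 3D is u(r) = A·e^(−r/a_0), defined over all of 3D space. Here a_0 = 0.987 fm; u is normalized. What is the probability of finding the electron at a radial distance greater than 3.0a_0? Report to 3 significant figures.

P ≈ 0.0620

With dV = 4πr²dr, the probability is ∫|u|² dV over r > 3.0a_0.
A² is fixed by ∫₀^∞ 4πr²|u|² dr = 1, i.e. A² = (π·a_0^3)^(−1).
Substituting t = r/a_0, A², 4π and the length scale all cancel in the ratio: P = ∫_{3.0}^{∞} t^2·e^(-2·t) dt / ∫_{0}^{∞} t^2·e^(-2·t) dt.
Using ∫ t^2·e^(-2·t) dt = -(2·t^2 + 2·t + 1)·e^(-2·t)/4, the numerator is 25·e^(-6)/4 and the denominator is 1/4.
Taking the ratio yields P = 0.06197.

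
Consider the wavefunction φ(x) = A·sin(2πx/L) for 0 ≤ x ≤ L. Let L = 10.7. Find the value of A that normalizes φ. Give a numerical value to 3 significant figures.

A ≈ 0.432

We need A² ∫|f|² dx = 1, taking the integral from 0 to L.
Using sin²θ = (1 − cos 2θ)/2, ∫|φ|² dx = A²·(L/2).
Hence A² = 1/[L/2].
With L = 10.7: A² = 0.1869 and A = 0.4323.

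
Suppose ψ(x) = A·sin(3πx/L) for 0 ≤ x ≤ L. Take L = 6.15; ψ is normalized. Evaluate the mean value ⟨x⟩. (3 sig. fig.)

⟨x⟩ ≈ 3.08

The expectation value is the |ψ|²-weighted average of x: ∫ x|ψ|² dx.
The ratio of the moment integral to the normalization integral gives ⟨x⟩ = L/2.
Putting L = 6.15 gives 3.075.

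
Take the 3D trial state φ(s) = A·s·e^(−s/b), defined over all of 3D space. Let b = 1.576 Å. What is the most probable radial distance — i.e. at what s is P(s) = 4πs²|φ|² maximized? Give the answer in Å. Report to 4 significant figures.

s ≈ 3.152 Å

The maximum of P(s) = 4πs²|φ|² occurs where its derivative vanishes.
This gives s = 2·b.
With b = 1.576, the most probable radial distance is 3.1520 Å.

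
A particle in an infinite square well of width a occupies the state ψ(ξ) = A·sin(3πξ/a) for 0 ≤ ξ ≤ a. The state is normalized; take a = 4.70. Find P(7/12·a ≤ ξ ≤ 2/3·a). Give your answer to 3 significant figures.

P ≈ 0.0303

P = ∫_{7/12·a}^{2/3·a} |ψ(ξ)|² dξ.
Since A² = 1/(a/2), this is the region integral divided by the full normalization integral.
Substituting u = ξ/a, A² and the length scale cancel in the ratio: P = ∫_{7/12}^{2/3} sin(3·π·u)^2 du / ∫_{0}^{1} sin(3·π·u)^2 du.
With ∫ sin(3·π·u)^2 du = u/2 - sin(6·π·u)/(12·π) + C, the region integral is 1/24 - 1/(12·π) and the full one is 1/2.
This works out to P = (-2 + π)/(12·π).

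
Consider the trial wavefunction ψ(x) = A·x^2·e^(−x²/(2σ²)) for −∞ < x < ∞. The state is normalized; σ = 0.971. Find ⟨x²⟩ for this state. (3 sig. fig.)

⟨x^2⟩ ≈ 2.36

By definition ⟨x²⟩ = ∫ x^2 |ψ(x)|² dx.
The ratio of the moment integral to the normalization integral gives ⟨x²⟩ = 5·σ^2/2.
With σ = 0.971, ⟨x^2⟩ = 2.357.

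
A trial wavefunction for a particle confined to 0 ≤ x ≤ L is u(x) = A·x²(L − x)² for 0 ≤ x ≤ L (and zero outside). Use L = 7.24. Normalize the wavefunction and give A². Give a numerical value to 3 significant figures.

The normalization condition is ∫|u|² dx = 1 from 0 to L.
Expanding the polynomial and integrating term by term, ∫|u|² dx = A²·(L^9/630).
So A² = (L^9/630)^(−1).
Plugging in L = 7.24 yields A = 0.003395.

A^2 ≈ 0.0000115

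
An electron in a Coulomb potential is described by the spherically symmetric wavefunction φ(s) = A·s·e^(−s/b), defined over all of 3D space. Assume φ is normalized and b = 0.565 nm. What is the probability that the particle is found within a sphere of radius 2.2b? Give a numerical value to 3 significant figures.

Integrate the radial probability density 4πs²|φ|² over s ≤ 2.2b.
Normalization gives A² = 1/(3·π·b^5).
Let u = s/b; then A², 4π and the length scale all cancel, so P = ∫_{0}^{2.2} u^4·e^(-2·u) du ÷ ∫_{0}^{∞} u^4·e^(-2·u) du.
With ∫ u^4·e^(-2·u) du = -(u^4/2 + u^3 + 3·u^2/2 + 3·u/2 + 3/4)·e^(-2·u) + C, the region integral is ≈ 0.33661 and the full one is 3/4.
This evaluates to P = 0.4488.

P ≈ 0.449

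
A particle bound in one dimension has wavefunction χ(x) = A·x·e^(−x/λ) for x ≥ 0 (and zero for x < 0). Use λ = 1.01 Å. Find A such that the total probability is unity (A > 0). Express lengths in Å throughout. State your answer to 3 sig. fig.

Require ∫ |χ|² dx = 1 over the whole domain.
Recall ∫₀^∞ x^m e^(−x/β) dx = m!·β^(m+1), ∫|χ|² dx = A²·(λ^3/4).
So A² = (λ^3/4)^(−1).
Plugging in λ = 1.01 yields A = 1.970.

A ≈ 1.97 Å^(-3/2)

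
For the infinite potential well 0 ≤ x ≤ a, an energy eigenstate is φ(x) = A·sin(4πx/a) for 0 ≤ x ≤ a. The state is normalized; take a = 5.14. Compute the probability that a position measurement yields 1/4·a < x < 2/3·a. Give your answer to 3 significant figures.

|φ|² is the probability density, so P = ∫_{1/4·a}^{2/3·a} |φ|² dx.
The normalization integral ∫|φ|²dx over the whole domain equals a/2·A², and A² cancels in the ratio.
Let u = x/a; then A² and the length scale cancel, so P = ∫_{1/4}^{2/3} sin(4·π·u)^2 du ÷ ∫_{0}^{1} sin(4·π·u)^2 du.
With ∫ sin(4·π·u)^2 du = u/2 - sin(4·π·u)·cos(4·π·u)/(8·π) + C, the region integral is √(3)/(32·π) + 5/24 and the full one is 1/2.
This works out to P = √(3)/(16·π) + 5/12.

P ≈ 0.451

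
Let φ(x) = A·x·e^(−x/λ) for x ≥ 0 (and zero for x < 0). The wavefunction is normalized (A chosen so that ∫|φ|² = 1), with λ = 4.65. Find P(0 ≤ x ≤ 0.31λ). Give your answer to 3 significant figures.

P ≈ 0.0251

The probability is P = ∫ |φ|² dx over [0, 0.31λ].
With A² fixed by ∫|φ|² = 1, i.e. A² = (λ^3/4)^(−1), substitute and integrate.
Substituting u = x/λ, A² and the length scale cancel in the ratio: P = ∫_{0}^{0.31} u^2·e^(-2·u) du / ∫_{0}^{∞} u^2·e^(-2·u) du.
Using ∫ u^2·e^(-2·u) du = -(2·u^2 + 2·u + 1)·e^(-2·u)/4, the numerator is ≈ 0.0062843 and the denominator is 1/4.
Taking the ratio, P = 0.02514.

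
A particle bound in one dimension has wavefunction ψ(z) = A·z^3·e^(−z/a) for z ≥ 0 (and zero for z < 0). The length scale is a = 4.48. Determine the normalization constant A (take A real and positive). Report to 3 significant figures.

A ≈ 0.00222

Normalization requires ∫|ψ|² dz = 1, integrated from 0 to ∞.
With ∫₀^∞ z^6 e^(−αz) dz = 6!/α^7, carrying out the integral gives A² · 45·a^7/8.
So A² = (45·a^7/8)^(−1).
With a = 4.48: A² = 0.000004908 and A = 0.002215.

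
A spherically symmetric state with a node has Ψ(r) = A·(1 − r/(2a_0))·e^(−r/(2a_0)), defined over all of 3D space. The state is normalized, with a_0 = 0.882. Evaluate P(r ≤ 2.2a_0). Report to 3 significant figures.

With dV = 4πr²dr, the probability is ∫|Ψ|² dV over r ≤ 2.2a_0.
A² is fixed by ∫₀^∞ 4πr²|Ψ|² dr = 1, i.e. A² = (8·π·a_0^3)^(−1).
In terms of u = r/a_0 (A², 4π and the length scale all cancel between numerator and denominator), P = [∫_{0}^{2.2} u^2·(1 - u/2)^2·e^(-u) du] / [∫_{0}^{∞} u^2·(1 - u/2)^2·e^(-u) du].
With ∫ u^2·(1 - u/2)^2·e^(-u) du = -(u^4/4 + u^2 + 2·u + 2)·e^(-u) + C, the region integral is ≈ 0.10566 and the full one is 2.
The region integral divided by the full integral gives P = 0.05283.

P ≈ 0.0528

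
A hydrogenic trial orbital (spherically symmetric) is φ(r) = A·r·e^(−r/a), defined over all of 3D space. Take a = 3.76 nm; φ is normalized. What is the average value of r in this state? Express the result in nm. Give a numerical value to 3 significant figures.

⟨r⟩ = ∫ r |φ|² 4πr² dr over the full domain.
With ∫₀^∞ r^5 e^(−αr) dr = 5!/α^6, the ratio of the moment integral to the normalization integral gives ⟨r⟩ = 5·a/2.
With a = 3.76, ⟨r⟩ = 9.400.

⟨r⟩ ≈ 9.40 nm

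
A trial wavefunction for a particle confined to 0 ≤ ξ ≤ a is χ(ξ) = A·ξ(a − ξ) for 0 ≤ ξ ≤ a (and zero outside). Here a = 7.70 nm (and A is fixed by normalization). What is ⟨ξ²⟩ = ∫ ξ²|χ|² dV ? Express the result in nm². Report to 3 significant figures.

⟨ξ²⟩ = ∫ ξ^2 |χ|² dξ over the full domain.
Expanding the polynomial and integrating term by term, since the A² factors cancel between numerator and denominator, ⟨ξ²⟩ = 2·a^2/7.
With a = 7.70, ⟨ξ^2⟩ = 16.94.

⟨ξ^2⟩ ≈ 16.9 nm^2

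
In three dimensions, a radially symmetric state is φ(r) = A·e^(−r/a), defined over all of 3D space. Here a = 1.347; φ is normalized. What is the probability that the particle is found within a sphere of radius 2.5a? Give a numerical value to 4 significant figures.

P = ∫ |φ|² 4πr² dr over r ≤ 2.5a.
A² is fixed by ∫₀^∞ 4πr²|φ|² dr = 1, i.e. A² = (π·a^3)^(−1).
In terms of u = r/a (A², 4π and the length scale all cancel between numerator and denominator), P = [∫_{0}^{2.5} u^2·e^(-2·u) du] / [∫_{0}^{∞} u^2·e^(-2·u) du].
With ∫ u^2·e^(-2·u) du = -(2·u^2 + 2·u + 1)·e^(-2·u)/4 + C, the region integral is 1/4 - 37·e^(-5)/8 and the full one is 1/4.
The region integral divided by the full integral gives P = 0.87535.

P ≈ 0.8753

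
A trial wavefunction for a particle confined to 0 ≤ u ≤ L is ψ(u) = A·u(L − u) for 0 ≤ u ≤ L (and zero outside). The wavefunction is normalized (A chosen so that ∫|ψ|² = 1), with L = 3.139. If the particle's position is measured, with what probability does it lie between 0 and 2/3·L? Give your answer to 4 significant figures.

P ≈ 0.7901

|ψ|² is the probability density, so P = ∫_{0}^{2/3·L} |ψ|² du.
With A² fixed by ∫|ψ|² = 1, i.e. A² = (L^5/30)^(−1), substitute and integrate.
In terms of t = u/L (A² and the length scale cancel between numerator and denominator), P = [∫_{0}^{2/3} t^2·(1 - t)^2 dt] / [∫_{0}^{1} t^2·(1 - t)^2 dt].
With ∫ t^2·(1 - t)^2 dt = t^3·(6·t^2 - 15·t + 10)/30 + C, the region integral is 32/1215 and the full one is 1/30.
This works out to P = 64/81.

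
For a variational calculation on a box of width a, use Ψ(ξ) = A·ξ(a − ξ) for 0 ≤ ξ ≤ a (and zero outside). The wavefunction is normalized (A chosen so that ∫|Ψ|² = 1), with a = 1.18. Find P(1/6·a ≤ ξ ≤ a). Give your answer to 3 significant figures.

P ≈ 0.965

|Ψ|² is the probability density, so P = ∫_{1/6·a}^{a} |Ψ|² dξ.
With A² fixed by ∫|Ψ|² = 1, i.e. A² = (a^5/30)^(−1), substitute and integrate.
In terms of u = ξ/a (A² and the length scale cancel between numerator and denominator), P = [∫_{1/6}^{1} u^2·(1 - u)^2 du] / [∫_{0}^{1} u^2·(1 - u)^2 du].
An antiderivative of u^2·(1 - u)^2 is u^3·(6·u^2 - 15·u + 10)/30; evaluating from 1/6 to 1 gives 125/3888, while the full integral is 1/30.
Taking the ratio, P = 625/648.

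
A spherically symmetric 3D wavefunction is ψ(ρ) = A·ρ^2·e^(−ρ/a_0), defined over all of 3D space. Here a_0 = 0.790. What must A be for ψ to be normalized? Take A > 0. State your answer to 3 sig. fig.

Normalization requires ∫|ψ|² 4πρ² dρ = 1, integrated from 0 to ∞.
(Spherical symmetry: dV = 4πρ² dρ.)
With ψ = A·ρ^2·e^(−ρ/a_0), the integral evaluates to A²·[45·π·a_0^7/2].
Hence A² = 1/[45·π·a_0^7/2].
With a_0 = 0.790: A² = 0.07367 and A = 0.2714.

A ≈ 0.271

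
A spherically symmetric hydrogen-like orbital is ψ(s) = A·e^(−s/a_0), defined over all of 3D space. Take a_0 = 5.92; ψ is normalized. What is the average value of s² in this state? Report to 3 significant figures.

By definition ⟨s²⟩ = ∫ s^2 |ψ(s)|² 4πs² ds.
The ratio of the moment integral to the normalization integral gives ⟨s²⟩ = 3·a_0^2.
With a_0 = 5.92, ⟨s^2⟩ = 105.1.

⟨s^2⟩ ≈ 105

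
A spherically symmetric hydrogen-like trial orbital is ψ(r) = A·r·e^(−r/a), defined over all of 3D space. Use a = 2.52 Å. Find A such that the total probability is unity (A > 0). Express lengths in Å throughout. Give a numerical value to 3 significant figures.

A ≈ 0.0323 Å^(-5/2)

Require ∫ |ψ|² 4πr² dr = 1 over the whole domain.
(Spherical symmetry: dV = 4πr² dr.)
Using ∫₀^∞ rⁿ e^(−αr) dr = n!/αⁿ⁺¹, the integral (without the A² prefactor) comes out to 3·π·a^5.
Hence A² = 1/[3·π·a^5].
Substituting a = 2.52 gives A² = 0.001044, so A = 0.03231.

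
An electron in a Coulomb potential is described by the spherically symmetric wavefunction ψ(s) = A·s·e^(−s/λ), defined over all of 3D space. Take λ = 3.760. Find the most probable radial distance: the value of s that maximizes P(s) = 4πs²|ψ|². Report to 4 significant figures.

s ≈ 7.520

Set d/ds [P(s) = 4πs²|ψ|²] = 0 and solve for s > 0.
Solving yields s = 2·λ.
With λ = 3.760, the most probable radial distance is 7.5200.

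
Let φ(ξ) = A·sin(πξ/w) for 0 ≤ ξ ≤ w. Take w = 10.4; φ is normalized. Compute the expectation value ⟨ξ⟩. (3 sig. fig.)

The expectation value is the |φ|²-weighted average of ξ: ∫ ξ|φ|² dξ.
With ∫₀^w sin²(nπξ/w) dξ = w/2, the ratio of the moment integral to the normalization integral gives ⟨ξ⟩ = w/2.
Putting w = 10.4 gives 5.200.

⟨ξ⟩ ≈ 5.20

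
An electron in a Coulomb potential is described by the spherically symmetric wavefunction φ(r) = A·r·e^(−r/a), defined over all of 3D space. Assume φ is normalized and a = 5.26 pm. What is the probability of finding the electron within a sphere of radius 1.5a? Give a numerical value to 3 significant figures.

P = ∫ |φ|² 4πr² dr over r ≤ 1.5a.
The full normalization integral is A²·[3·π·a^5] = 1, fixing A².
Let u = r/a; then A², 4π and the length scale all cancel, so P = ∫_{0}^{1.5} u^4·e^(-2·u) du ÷ ∫_{0}^{∞} u^4·e^(-2·u) du.
An antiderivative of u^4·e^(-2·u) is -(u^4/2 + u^3 + 3·u^2/2 + 3·u/2 + 3/4)·e^(-2·u); evaluating from 0 to 1.5 gives 3/4 - 393·e^(-3)/32, while the full integral is 3/4.
Taking the ratio yields P = 0.1847.

P ≈ 0.185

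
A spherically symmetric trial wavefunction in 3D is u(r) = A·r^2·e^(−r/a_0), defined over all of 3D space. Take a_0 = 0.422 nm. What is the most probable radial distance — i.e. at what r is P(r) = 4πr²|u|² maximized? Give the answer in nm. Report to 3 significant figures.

Differentiate P(r) = 4πr²|u|² with respect to r and set to zero.
This gives r = 3·a_0.
With a_0 = 0.422, the most probable radial distance is 1.266 nm.

r ≈ 1.27 nm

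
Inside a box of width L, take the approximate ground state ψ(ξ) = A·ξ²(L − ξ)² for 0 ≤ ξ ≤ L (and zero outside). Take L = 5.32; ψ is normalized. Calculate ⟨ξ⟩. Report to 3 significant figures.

⟨ξ⟩ ≈ 2.66

⟨ξ⟩ = ∫ ξ |ψ|² dξ over the full domain.
The ratio of the moment integral to the normalization integral gives ⟨ξ⟩ = L/2.
With L = 5.32, ⟨ξ⟩ = 2.660.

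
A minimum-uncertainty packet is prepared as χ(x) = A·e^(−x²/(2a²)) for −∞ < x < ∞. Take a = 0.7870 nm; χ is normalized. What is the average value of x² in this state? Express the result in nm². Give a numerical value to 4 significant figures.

⟨x^2⟩ ≈ 0.3097 nm^2

⟨x²⟩ = ∫ x^2 |χ|² dx over the full domain.
With ∫_{−∞}^{∞} x^(2m) e^(−αx²) dx = (2m−1)!!·√π / (2^m α^(m+1/2)), evaluating both integrals, ⟨x²⟩ = a^2/2.
With a = 0.7870, ⟨x^2⟩ = 0.30968.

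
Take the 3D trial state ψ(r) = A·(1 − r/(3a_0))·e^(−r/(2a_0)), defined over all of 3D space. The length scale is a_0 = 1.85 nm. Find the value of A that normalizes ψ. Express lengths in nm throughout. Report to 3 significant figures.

Require ∫ |ψ|² 4πr² dr = 1 over the whole domain.
The integral (without the A² prefactor) comes out to 8·π·a_0^3/3.
Plugging in a_0 = 1.85 yields A = 0.1373.

A ≈ 0.137 nm^(-3/2)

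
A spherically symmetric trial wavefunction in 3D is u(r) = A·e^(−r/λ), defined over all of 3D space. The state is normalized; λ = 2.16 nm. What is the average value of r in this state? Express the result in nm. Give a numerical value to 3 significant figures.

⟨r⟩ = ∫ r |u|² 4πr² dr over the full domain.
Recall ∫₀^∞ r^m e^(−r/β) dr = m!·β^(m+1), the ratio of the moment integral to the normalization integral gives ⟨r⟩ = 3·λ/2.
Putting λ = 2.16 gives 3.240.

⟨r⟩ ≈ 3.24 nm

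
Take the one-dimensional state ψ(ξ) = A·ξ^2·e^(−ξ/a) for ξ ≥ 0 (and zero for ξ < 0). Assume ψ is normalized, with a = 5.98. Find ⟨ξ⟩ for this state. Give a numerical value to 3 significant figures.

⟨ξ⟩ = ∫ ξ |ψ|² dξ over the full domain.
Evaluating both integrals, ⟨ξ⟩ = 5·a/2.
With a = 5.98, ⟨ξ⟩ = 14.95.

⟨ξ⟩ ≈ 15.0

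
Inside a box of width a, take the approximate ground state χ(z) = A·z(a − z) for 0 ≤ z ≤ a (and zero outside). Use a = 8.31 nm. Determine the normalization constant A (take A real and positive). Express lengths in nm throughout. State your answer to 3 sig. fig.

Normalization requires ∫|χ|² dz = 1, integrated from 0 to a.
The integral (without the A² prefactor) comes out to a^5/30.
Setting this equal to 1 gives A² = 1/(a^5/30).
With a = 8.31: A² = 0.0007570 and A = 0.02751.

A ≈ 0.0275 nm^(-5/2)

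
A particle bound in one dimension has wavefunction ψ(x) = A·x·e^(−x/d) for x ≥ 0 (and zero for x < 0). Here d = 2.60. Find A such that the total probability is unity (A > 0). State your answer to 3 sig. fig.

A ≈ 0.477

Require ∫ |ψ|² dx = 1 over the whole domain.
Carrying out the integral gives A² · d^3/4.
Substituting d = 2.60 gives A² = 0.2276, so A = 0.4771.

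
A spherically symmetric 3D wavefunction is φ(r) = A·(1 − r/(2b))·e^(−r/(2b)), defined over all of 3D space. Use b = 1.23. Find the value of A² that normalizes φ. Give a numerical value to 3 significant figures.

A^2 ≈ 0.0214

Normalization requires ∫|φ|² 4πr² dr = 1, integrated from 0 to ∞.
With ∫₀^∞ r^4 e^(−αr) dr = 4!/α^5, the integral (without the A² prefactor) comes out to 8·π·b^3.
Setting this equal to 1 gives A² = 1/(8·π·b^3).
With b = 1.23: A² = 0.02138 and A = 0.1462.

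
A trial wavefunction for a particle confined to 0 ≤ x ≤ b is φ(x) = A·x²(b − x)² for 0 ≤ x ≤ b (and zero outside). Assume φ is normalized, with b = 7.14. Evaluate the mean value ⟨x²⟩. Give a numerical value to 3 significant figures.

By definition ⟨x²⟩ = ∫ x^2 |φ(x)|² dx.
The ratio of the moment integral to the normalization integral gives ⟨x²⟩ = 3·b^2/11.
Putting b = 7.14 gives 13.90.

⟨x^2⟩ ≈ 13.9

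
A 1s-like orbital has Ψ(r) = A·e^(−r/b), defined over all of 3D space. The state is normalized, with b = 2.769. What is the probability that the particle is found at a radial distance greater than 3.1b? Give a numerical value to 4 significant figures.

With dV = 4πr²dr, the probability is ∫|Ψ|² dV over r > 3.1b.
The full normalization integral is A²·[π·b^3] = 1, fixing A².
In terms of u = r/b (A², 4π and the length scale all cancel between numerator and denominator), P = [∫_{3.1}^{∞} u^2·e^(-2·u) du] / [∫_{0}^{∞} u^2·e^(-2·u) du].
With ∫ u^2·e^(-2·u) du = -(2·u^2 + 2·u + 1)·e^(-2·u)/4 + C, the region integral is 1321·e^(-31/5)/200 and the full one is 1/4.
This evaluates to P = 0.053618.

P ≈ 0.05362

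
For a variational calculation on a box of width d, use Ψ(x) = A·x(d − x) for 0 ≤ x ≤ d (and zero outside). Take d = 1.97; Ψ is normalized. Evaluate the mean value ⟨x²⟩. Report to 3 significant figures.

⟨x^2⟩ ≈ 1.11

⟨x²⟩ = ∫ x^2 |Ψ|² dx over the full domain.
Expanding the polynomial and integrating term by term, the ratio of the moment integral to the normalization integral gives ⟨x²⟩ = 2·d^2/7.
With d = 1.97, ⟨x^2⟩ = 1.109.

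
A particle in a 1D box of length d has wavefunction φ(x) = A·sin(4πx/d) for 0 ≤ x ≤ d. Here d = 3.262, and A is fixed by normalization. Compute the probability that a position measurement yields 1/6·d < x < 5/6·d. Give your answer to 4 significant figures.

|φ|² is the probability density, so P = ∫_{1/6·d}^{5/6·d} |φ|² dx.
With A² fixed by ∫|φ|² = 1, i.e. A² = (d/2)^(−1), substitute and integrate.
In terms of u = x/d (A² and the length scale cancel between numerator and denominator), P = [∫_{1/6}^{5/6} sin(4·π·u)^2 du] / [∫_{0}^{1} sin(4·π·u)^2 du].
An antiderivative of sin(4·π·u)^2 is u/2 - sin(4·π·u)·cos(4·π·u)/(8·π); evaluating from 1/6 to 5/6 gives -√(3)/(16·π) + 1/3, while the full integral is 1/2.
Evaluating gives P = -√(3)/(8·π) + 2/3.

P ≈ 0.5978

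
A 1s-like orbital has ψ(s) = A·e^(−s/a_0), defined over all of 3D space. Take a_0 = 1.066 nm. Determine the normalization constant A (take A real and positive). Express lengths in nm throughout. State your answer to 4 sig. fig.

Require ∫ |ψ|² 4πs² ds = 1 over the whole domain.
The angular integral contributes 4π, leaving ∫₀^∞ s²|ψ|² ds.
∫|ψ|² 4πs² ds = A²·(π·a_0^3).
So A² = (π·a_0^3)^(−1).
Plugging in a_0 = 1.066 yields A = 0.51261.

A ≈ 0.5126 nm^(-3/2)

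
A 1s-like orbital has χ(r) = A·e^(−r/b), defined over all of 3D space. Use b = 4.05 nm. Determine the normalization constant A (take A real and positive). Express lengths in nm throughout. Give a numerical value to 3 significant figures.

A ≈ 0.0692 nm^(-3/2)

We need A² ∫|f|² 4πr² dr = 1, taking the integral from 0 to ∞.
(Spherical symmetry: dV = 4πr² dr.)
Recall ∫₀^∞ r^m e^(−r/β) dr = m!·β^(m+1), the integral (without the A² prefactor) comes out to π·b^3.
Plugging in b = 4.05 yields A = 0.06922.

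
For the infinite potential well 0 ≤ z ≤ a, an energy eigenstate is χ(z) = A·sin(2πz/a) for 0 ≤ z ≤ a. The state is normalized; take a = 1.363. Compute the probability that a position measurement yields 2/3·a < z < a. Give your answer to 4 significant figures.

P ≈ 0.4022

P = ∫_{2/3·a}^{a} |χ(z)|² dz.
With A² fixed by ∫|χ|² = 1, i.e. A² = (a/2)^(−1), substitute and integrate.
In terms of u = z/a (A² and the length scale cancel between numerator and denominator), P = [∫_{2/3}^{1} sin(2·π·u)^2 du] / [∫_{0}^{1} sin(2·π·u)^2 du].
With ∫ sin(2·π·u)^2 du = u/2 - sin(4·π·u)/(8·π) + C, the region integral is √(3)/(16·π) + 1/6 and the full one is 1/2.
The result is P = (√(3)/8 + π/3)/π.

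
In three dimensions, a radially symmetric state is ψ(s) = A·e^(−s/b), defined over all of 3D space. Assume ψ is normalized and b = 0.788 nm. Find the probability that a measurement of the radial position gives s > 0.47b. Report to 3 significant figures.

P ≈ 0.930

With dV = 4πs²ds, the probability is ∫|ψ|² dV over s > 0.47b.
Normalization gives A² = 1/(π·b^3).
Let u = s/b; then A², 4π and the length scale all cancel, so P = ∫_{0.47}^{∞} u^2·e^(-2·u) du ÷ ∫_{0}^{∞} u^2·e^(-2·u) du.
An antiderivative of u^2·e^(-2·u) is -(2·u^2 + 2·u + 1)·e^(-2·u)/4; evaluating from 0.47 to ∞ gives ≈ 0.23260, while the full integral is 1/4.
Taking the ratio yields P = 0.9304.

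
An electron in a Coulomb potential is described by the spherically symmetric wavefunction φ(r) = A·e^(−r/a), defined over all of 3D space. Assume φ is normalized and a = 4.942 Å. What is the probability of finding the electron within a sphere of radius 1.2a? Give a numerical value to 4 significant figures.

P ≈ 0.4303

Integrate the radial probability density 4πr²|φ|² over r ≤ 1.2a.
The full normalization integral is A²·[π·a^3] = 1, fixing A².
Substituting u = r/a, A², 4π and the length scale all cancel in the ratio: P = ∫_{0}^{1.2} u^2·e^(-2·u) du / ∫_{0}^{∞} u^2·e^(-2·u) du.
Using ∫ u^2·e^(-2·u) du = -(2·u^2 + 2·u + 1)·e^(-2·u)/4, the numerator is 1/4 - 157·e^(-12/5)/100 and the denominator is 1/4.
The region integral divided by the full integral gives P = 0.43029.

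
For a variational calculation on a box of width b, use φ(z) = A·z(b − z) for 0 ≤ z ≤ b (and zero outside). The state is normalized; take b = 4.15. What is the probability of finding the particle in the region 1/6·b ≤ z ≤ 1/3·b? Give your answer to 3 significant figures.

P = ∫_{1/6·b}^{1/3·b} |φ(z)|² dz.
Since A² = 1/(b^5/30), this is the region integral divided by the full normalization integral.
Substituting u = z/b, A² and the length scale cancel in the ratio: P = ∫_{1/6}^{1/3} u^2·(1 - u)^2 du / ∫_{0}^{1} u^2·(1 - u)^2 du.
An antiderivative of u^2·(1 - u)^2 is u^3·(6·u^2 - 15·u + 10)/30; evaluating from 1/6 to 1/3 gives ≈ 0.0058128, while the full integral is 1/30.
This works out to P = 113/648.

P ≈ 0.174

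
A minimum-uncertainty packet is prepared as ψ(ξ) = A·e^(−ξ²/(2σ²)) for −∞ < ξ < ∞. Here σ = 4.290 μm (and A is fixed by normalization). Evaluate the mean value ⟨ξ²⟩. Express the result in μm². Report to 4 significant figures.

⟨ξ^2⟩ ≈ 9.202 μm^2

⟨ξ²⟩ = ∫ ξ^2 |ψ|² dξ over the full domain.
Differentiating ∫e^(−αξ²) dξ = √(π/α) under α to get the higher moments, since the A² factors cancel between numerator and denominator, ⟨ξ²⟩ = σ^2/2.
With σ = 4.290, ⟨ξ^2⟩ = 9.2021.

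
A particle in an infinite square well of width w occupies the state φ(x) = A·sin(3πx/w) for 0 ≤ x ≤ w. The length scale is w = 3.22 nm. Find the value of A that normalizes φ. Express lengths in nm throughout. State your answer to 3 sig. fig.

A ≈ 0.788 nm^(-1/2)

Require ∫ |φ|² dx = 1 over the whole domain.
The integral (without the A² prefactor) comes out to w/2.
Substituting w = 3.22 gives A² = 0.6211, so A = 0.7881.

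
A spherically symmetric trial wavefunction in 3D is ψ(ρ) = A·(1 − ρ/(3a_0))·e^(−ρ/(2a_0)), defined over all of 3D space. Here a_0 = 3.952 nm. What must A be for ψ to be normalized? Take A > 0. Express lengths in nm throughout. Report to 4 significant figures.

Require ∫ |ψ|² 4πρ² dρ = 1 over the whole domain.
(Spherical symmetry: dV = 4πρ² dρ.)
Using ∫₀^∞ ρⁿ e^(−αρ) dρ = n!/αⁿ⁺¹, the integral (without the A² prefactor) comes out to 8·π·a_0^3/3.
Hence A² = 1/[8·π·a_0^3/3].
Plugging in a_0 = 3.952 yields A = 0.043976.

A ≈ 0.04398 nm^(-3/2)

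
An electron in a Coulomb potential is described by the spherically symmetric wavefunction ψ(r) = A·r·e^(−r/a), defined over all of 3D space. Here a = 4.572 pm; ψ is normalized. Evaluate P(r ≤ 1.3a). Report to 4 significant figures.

P ≈ 0.1226

P = ∫ |ψ|² 4πr² dr over r ≤ 1.3a.
The full normalization integral is A²·[3·π·a^5] = 1, fixing A².
In terms of u = r/a (A², 4π and the length scale all cancel between numerator and denominator), P = [∫_{0}^{1.3} u^4·e^(-2·u) du] / [∫_{0}^{∞} u^4·e^(-2·u) du].
With ∫ u^4·e^(-2·u) du = -(u^4/2 + u^3 + 3·u^2/2 + 3·u/2 + 3/4)·e^(-2·u) + C, the region integral is ≈ 0.0919324 and the full one is 3/4.
Taking the ratio yields P = 0.12258.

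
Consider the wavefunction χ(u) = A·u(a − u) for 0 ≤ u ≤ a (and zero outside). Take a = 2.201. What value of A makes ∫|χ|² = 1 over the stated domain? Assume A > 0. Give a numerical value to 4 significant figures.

Require ∫ |χ|² du = 1 over the whole domain.
Expanding the polynomial and integrating term by term, carrying out the integral gives A² · a^5/30.
Setting this equal to 1 gives A² = 1/(a^5/30).
Plugging in a = 2.201 yields A = 0.76210.

A ≈ 0.7621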